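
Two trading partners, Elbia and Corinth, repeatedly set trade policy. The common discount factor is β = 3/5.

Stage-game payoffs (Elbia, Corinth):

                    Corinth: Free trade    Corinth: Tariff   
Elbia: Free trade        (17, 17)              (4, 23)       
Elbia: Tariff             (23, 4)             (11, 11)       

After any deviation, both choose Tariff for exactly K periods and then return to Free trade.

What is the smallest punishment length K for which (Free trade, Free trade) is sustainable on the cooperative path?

3

IC: β(1−β^K)/(1−β) ≥ (23−17)/(17−11) = 1.
With β = 3/5: need 1 − β^K ≥ 1·(1−3/5)/(3/5), i.e. β^K ≤ 0.3333.
Since (3/5)^2 = 0.3600 and (3/5)^3 = 0.2160, the smallest such K is 3.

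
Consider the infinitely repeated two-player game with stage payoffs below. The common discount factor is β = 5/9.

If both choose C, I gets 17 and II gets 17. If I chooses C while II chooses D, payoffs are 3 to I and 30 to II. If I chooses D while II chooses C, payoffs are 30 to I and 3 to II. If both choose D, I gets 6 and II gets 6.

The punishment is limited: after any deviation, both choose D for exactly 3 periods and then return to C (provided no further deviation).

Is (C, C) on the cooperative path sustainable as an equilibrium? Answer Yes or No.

IC: β+…+β^3 ≥ (30−17)/(17−6) = 13/11.
At β = 5/9: partial sum = 1.0357 < 1.1818. Cooperation not sustainable.

No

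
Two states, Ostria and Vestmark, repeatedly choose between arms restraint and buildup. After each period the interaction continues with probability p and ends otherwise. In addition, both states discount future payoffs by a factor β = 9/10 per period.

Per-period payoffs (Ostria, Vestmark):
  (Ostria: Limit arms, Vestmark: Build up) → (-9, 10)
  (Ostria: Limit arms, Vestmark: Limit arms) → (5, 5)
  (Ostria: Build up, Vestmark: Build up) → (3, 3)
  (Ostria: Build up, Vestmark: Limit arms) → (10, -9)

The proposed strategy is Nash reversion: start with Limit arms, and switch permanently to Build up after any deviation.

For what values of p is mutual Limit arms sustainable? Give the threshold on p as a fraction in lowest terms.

Expected continuation weight on next period's payoff is β·p = 9/10·p, which plays the role of the discount factor.
Cooperation requires 9/10·p ≥ (10−5)/(10−3) = 5/7, hence p ≥ 50/63.

50/63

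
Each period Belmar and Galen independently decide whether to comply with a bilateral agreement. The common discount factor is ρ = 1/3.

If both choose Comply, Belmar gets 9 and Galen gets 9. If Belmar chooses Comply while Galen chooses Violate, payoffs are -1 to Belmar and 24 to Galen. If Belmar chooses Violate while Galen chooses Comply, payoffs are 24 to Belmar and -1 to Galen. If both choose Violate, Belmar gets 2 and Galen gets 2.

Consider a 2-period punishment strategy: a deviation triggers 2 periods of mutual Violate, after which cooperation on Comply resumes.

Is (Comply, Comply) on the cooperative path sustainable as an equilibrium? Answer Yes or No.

No

IC: ρ+…+ρ^2 ≥ (24−9)/(9−2) = 15/7.
At ρ = 1/3: partial sum = 0.4444 < 2.1429. Cooperation not sustainable.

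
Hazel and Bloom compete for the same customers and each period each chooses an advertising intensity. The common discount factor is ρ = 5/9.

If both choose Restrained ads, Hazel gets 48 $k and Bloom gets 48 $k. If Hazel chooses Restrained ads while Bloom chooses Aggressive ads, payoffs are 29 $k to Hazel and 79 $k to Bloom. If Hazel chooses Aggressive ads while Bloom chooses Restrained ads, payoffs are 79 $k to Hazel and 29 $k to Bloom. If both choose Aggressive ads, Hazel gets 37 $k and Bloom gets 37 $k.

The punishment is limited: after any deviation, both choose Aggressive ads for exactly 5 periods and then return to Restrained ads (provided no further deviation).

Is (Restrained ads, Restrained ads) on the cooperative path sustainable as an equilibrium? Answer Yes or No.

No

IC: ρ+…+ρ^5 ≥ (79−48)/(48−37) = 31/11.
At ρ = 5/9: partial sum = 1.1838 < 2.8182. Cooperation not sustainable.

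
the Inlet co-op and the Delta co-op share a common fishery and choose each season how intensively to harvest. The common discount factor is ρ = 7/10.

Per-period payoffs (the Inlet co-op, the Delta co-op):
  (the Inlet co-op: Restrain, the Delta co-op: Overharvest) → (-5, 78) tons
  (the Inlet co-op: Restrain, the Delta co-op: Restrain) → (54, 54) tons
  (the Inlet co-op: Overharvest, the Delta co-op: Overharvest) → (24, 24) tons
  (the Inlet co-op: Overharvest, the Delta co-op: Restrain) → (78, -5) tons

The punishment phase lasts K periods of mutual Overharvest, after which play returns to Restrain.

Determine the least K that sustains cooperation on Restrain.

Need Σ_{k=1}^{K} ρ^k ≥ (78−54)/(54−24) = 0.8000 at ρ = 7/10.
At K = 1 the sum is 0.7000 < 0.8000; at K = 2 it is 1.1900 ≥ 0.8000.
So the minimum punishment length is K = 2.

2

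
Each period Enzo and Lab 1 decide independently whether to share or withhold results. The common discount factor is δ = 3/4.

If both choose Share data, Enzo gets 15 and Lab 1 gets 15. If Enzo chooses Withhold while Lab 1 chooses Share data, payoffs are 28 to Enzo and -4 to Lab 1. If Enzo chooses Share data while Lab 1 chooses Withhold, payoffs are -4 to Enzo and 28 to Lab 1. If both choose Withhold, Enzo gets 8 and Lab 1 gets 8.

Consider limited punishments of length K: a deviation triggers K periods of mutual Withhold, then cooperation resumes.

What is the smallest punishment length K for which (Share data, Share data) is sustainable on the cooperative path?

4

IC: δ(1−δ^K)/(1−δ) ≥ (28−15)/(15−8) = 13/7.
With δ = 3/4: need 1 − δ^K ≥ 13/7·(1−3/4)/(3/4), i.e. δ^K ≤ 0.3810.
Since (3/4)^3 = 0.4219 and (3/4)^4 = 0.3164, the smallest such K is 4.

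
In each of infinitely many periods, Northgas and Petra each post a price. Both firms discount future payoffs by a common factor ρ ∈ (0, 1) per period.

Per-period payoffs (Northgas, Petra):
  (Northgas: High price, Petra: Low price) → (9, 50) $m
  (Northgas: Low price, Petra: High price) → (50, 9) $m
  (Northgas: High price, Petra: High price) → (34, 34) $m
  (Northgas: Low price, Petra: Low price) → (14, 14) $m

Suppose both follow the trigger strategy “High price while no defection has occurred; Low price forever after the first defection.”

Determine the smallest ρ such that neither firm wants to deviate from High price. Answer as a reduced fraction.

Under grim trigger the critical discount factor is (T−C)/(T−P) with T = 50, C = 34, P = 14.
ρ* = (50−34)/(50−14) = 16/36 = 4/9.

4/9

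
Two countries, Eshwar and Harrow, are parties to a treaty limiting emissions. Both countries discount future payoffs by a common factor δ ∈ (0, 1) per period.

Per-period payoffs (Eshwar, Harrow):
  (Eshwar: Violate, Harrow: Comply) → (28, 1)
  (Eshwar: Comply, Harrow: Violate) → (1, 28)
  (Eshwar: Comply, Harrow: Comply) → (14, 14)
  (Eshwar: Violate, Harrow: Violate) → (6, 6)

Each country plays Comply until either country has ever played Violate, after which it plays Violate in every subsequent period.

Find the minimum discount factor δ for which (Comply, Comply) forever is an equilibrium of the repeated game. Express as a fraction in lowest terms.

14/(1−δ) ≥ 28 + 6δ/(1−δ)
14 ≥ 28 − 22δ
δ ≥ 14/22 = 7/11.

7/11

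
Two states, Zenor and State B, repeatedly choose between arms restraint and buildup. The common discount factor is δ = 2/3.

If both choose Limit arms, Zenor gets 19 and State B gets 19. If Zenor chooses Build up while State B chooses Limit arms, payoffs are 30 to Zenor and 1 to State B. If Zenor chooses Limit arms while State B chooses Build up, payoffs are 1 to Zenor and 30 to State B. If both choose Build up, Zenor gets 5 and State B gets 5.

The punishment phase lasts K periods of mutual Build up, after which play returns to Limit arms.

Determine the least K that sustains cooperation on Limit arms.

2

Need Σ_{k=1}^{K} δ^k ≥ (30−19)/(19−5) = 0.7857 at δ = 2/3.
At K = 1 the sum is 0.6667 < 0.7857; at K = 2 it is 1.1111 ≥ 0.7857.
So the minimum punishment length is K = 2.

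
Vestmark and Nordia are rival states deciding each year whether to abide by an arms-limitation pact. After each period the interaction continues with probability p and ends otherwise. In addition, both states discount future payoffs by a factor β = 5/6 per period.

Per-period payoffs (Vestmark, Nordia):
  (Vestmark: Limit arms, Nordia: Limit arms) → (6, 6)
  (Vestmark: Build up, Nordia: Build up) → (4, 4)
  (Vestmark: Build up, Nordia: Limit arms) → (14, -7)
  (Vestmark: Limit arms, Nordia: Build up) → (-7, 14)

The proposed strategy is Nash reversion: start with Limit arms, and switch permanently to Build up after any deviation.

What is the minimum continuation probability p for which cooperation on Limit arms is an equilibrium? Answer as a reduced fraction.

24/25

Expected continuation weight on next period's payoff is β·p = 5/6·p, which plays the role of the discount factor.
Cooperation requires 5/6·p ≥ (14−6)/(14−4) = 4/5, hence p ≥ 24/25.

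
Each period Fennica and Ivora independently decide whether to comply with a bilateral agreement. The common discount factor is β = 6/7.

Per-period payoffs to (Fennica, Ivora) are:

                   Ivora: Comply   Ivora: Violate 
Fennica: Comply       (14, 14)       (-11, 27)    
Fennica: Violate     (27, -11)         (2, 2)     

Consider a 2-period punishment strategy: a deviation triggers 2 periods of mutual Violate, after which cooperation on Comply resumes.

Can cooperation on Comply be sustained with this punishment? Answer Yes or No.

Yes

Comparing payoff streams over the 3 periods until play realigns: cooperate → 14(1+β+…+β^2); deviate → 27 + 2(β+…+β^2).
Cooperation is sustained iff (14−2)(β+…+β^2) ≥ 27−14.
β+…+β^2 = 6/7·(1−(6/7)^2)/(1−6/7) = 1.5918, and (27−14)/(14−2) = 1.0833.
1.5918 ≥ 1.0833, so cooperation is sustainable.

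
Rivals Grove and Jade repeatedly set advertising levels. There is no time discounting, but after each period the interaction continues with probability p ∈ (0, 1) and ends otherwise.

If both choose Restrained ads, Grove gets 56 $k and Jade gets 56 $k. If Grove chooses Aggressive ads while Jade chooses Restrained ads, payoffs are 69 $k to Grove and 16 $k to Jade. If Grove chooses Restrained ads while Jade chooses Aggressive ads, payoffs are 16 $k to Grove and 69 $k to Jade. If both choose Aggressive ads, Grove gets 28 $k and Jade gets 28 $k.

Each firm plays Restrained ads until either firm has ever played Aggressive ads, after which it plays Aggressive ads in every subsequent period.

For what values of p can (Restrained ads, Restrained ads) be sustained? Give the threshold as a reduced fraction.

Expected cooperation value is 56 + p·56 + p²·56 + … = 56/(1−p); deviation gives 69 + p·28/(1−p).
56 ≥ 69(1−p) + 28p ⇒ 41p ≥ 13 ⇒ p ≥ 13/41.

13/41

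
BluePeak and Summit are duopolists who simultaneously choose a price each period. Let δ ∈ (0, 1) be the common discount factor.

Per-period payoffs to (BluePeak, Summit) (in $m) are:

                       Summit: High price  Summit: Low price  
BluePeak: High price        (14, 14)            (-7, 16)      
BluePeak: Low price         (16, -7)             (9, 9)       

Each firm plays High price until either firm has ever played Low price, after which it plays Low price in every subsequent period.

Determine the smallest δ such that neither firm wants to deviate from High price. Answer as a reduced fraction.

Under grim trigger the critical discount factor is (T−C)/(T−P) with T = 16, C = 14, P = 9.
δ* = (16−14)/(16−9) = 2/7.

2/7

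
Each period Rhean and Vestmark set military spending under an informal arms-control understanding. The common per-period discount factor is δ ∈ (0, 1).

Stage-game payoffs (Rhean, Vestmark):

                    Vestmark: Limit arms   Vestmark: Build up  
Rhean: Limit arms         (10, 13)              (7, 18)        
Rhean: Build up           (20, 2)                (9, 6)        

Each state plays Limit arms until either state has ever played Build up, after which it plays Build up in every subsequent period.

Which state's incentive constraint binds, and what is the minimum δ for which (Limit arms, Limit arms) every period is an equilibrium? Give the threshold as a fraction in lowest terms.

Rhean; δ ≥ 10/11

Rhean's threshold: (20−10)/(20−9) = 10/11.
Vestmark's threshold: (18−13)/(18−6) = 5/12.
10/11 > 5/12, so Rhean binds and δ* = 10/11.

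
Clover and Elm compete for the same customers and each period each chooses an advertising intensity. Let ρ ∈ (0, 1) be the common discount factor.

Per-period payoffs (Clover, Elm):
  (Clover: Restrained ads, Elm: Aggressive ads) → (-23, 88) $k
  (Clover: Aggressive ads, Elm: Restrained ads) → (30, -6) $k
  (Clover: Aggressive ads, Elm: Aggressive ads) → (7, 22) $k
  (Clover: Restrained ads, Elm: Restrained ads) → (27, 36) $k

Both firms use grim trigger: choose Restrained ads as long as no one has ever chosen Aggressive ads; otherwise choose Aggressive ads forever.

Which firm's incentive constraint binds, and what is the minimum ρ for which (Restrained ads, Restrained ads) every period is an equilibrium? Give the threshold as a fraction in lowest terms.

Elm; ρ ≥ 26/33

Clover: cooperation gives 27 each period; deviation gives 30 once then 7 forever.
  27/(1−ρ) ≥ 30 + 7ρ/(1−ρ) ⇒ ρ ≥ 3/23.
Elm: cooperation gives 36 each period; deviation gives 88 once then 22 forever.
  ρ ≥ 52/66 = 26/33.
Both must hold, so the binding constraint is Elm's: ρ ≥ 26/33.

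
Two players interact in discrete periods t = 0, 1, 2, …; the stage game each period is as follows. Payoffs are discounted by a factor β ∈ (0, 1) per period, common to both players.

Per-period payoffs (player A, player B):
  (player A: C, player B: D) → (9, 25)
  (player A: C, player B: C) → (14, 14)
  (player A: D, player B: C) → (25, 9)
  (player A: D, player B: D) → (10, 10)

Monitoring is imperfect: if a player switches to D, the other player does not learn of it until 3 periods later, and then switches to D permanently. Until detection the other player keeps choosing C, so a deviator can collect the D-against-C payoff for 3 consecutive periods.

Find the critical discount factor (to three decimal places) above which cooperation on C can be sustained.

0.902

Deviating for the 3 undetected periods gains 25−14 = 11 per period over cooperation, then loses 14−10 = 4 per period forever once punishment starts.
Gain: 11(1 + β + … + β^2); loss: 4·β^3/(1−β).
No profitable deviation ⇔ 11(1−β^3) ≤ 4·β^3, i.e. β^3 ≥ 11/(11+4) = 11/15.
Hence β ≥ (11/15)^(1/3) ≈ 0.902.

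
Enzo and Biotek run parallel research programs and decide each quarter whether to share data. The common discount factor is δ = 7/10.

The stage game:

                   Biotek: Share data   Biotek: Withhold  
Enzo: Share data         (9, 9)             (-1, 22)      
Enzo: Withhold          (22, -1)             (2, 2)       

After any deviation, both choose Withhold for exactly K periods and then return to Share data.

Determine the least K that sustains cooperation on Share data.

IC: δ(1−δ^K)/(1−δ) ≥ (22−9)/(9−2) = 13/7.
With δ = 7/10: need 1 − δ^K ≥ 13/7·(1−7/10)/(7/10), i.e. δ^K ≤ 0.2041.
Since (7/10)^4 = 0.2401 and (7/10)^5 = 0.1681, the smallest such K is 5.

5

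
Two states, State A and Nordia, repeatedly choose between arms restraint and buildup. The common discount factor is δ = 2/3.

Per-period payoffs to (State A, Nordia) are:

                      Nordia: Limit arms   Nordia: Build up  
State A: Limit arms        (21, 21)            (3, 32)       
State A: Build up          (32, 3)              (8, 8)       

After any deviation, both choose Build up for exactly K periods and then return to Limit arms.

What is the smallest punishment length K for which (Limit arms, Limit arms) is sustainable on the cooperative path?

2

Need Σ_{k=1}^{K} δ^k ≥ (32−21)/(21−8) = 0.8462 at δ = 2/3.
At K = 1 the sum is 0.6667 < 0.8462; at K = 2 it is 1.1111 ≥ 0.8462.
So the minimum punishment length is K = 2.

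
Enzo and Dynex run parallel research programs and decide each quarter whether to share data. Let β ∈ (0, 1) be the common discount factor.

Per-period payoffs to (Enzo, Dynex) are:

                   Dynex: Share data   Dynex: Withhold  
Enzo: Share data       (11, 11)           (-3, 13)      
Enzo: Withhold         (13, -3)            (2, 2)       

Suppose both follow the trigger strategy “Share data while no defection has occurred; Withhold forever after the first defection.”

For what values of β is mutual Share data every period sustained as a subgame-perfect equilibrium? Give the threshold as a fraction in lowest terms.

2/11

11/(1−β) ≥ 13 + 2β/(1−β)
11 ≥ 13 − 11β
β ≥ 2/11.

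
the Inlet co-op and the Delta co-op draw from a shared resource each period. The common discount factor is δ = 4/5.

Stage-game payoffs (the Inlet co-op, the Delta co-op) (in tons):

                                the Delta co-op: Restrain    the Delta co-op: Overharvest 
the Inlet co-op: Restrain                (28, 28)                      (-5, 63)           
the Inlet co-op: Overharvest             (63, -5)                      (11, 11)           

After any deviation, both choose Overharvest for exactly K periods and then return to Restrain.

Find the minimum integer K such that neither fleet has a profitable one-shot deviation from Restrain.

IC: δ(1−δ^K)/(1−δ) ≥ (63−28)/(28−11) = 35/17.
With δ = 4/5: need 1 − δ^K ≥ 35/17·(1−4/5)/(4/5), i.e. δ^K ≤ 0.4853.
Since (4/5)^3 = 0.5120 and (4/5)^4 = 0.4096, the smallest such K is 4.

4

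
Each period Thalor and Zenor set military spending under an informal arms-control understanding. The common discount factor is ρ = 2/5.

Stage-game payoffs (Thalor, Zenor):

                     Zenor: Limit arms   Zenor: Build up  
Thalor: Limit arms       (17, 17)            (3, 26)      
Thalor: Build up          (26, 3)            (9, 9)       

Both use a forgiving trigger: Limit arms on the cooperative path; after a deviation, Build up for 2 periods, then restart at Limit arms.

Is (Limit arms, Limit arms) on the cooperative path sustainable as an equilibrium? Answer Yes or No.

Comparing payoff streams over the 3 periods until play realigns: cooperate → 17(1+ρ+…+ρ^2); deviate → 26 + 9(ρ+…+ρ^2).
Cooperation is sustained iff (17−9)(ρ+…+ρ^2) ≥ 26−17.
ρ+…+ρ^2 = 2/5·(1−(2/5)^2)/(1−2/5) = 0.5600, and (26−17)/(17−9) = 1.1250.
0.5600 < 1.1250, so cooperation is not sustainable.

No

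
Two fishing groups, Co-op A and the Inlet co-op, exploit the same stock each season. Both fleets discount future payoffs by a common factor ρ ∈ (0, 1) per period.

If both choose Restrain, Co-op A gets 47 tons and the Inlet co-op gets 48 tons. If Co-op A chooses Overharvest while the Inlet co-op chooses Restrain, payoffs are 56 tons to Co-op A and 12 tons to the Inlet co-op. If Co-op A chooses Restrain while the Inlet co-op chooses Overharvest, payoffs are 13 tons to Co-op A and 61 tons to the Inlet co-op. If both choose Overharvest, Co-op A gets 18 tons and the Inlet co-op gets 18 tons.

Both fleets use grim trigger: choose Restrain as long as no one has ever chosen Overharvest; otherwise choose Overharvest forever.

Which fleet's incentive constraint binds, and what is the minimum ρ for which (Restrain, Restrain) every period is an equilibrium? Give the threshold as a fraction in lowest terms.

the Inlet co-op; ρ ≥ 13/43

Co-op A's threshold: (56−47)/(56−18) = 9/38.
the Inlet co-op's threshold: (61−48)/(61−18) = 13/43.
9/38 < 13/43, so the Inlet co-op binds and ρ* = 13/43.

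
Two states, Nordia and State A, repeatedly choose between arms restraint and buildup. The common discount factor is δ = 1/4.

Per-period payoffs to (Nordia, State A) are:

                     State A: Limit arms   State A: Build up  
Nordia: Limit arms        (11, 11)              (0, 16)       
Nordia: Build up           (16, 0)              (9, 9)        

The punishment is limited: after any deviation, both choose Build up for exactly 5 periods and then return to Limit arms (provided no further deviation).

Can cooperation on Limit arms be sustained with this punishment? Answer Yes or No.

A one-shot deviation gives 16 now, then 9 for 5 periods, then back to 11.
Gain from deviating: (16−11) today; loss: (11−9) in each of the next 5 periods.
No-deviation condition: (11−9)(δ+…+δ^5) ≥ 16−11, i.e. δ+…+δ^5 ≥ 5/2.
At δ = 1/4: δ+…+δ^5 = 0.3330 < 2.5000.
So cooperation is not sustainable.

No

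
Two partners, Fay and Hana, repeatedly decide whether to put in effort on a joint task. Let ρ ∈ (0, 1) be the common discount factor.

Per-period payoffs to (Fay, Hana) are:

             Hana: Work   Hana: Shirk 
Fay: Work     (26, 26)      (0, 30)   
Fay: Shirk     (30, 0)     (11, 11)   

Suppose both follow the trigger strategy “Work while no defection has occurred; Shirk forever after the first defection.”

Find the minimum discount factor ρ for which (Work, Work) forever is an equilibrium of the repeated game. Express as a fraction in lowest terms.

One-period gain from deviating is 30 − 26 = 4. The loss is 26 − 11 = 15 in every subsequent period, with present value 15·ρ/(1−ρ).
Deviation is unprofitable when 15·ρ/(1−ρ) ≥ 4, i.e. ρ/(1−ρ) ≥ 4/15.
Equivalently ρ ≥ 4/(4+15) = 4/19.

4/19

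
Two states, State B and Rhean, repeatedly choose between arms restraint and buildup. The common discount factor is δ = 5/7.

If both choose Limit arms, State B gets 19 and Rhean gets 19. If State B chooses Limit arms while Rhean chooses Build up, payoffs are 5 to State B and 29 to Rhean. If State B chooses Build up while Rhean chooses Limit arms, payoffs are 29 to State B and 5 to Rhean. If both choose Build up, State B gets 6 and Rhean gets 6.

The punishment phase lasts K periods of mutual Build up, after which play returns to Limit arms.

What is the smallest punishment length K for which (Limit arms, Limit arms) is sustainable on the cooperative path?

No profitable deviation requires (19−6)(δ+…+δ^K) ≥ 29−19, i.e. δ+…+δ^K ≥ 10/13 ≈ 0.7692.
With δ = 5/7, the partial sums are K=1: 0.7143, K=2: 1.2245.
K = 2 is the first length at which the sum reaches 0.7692.

2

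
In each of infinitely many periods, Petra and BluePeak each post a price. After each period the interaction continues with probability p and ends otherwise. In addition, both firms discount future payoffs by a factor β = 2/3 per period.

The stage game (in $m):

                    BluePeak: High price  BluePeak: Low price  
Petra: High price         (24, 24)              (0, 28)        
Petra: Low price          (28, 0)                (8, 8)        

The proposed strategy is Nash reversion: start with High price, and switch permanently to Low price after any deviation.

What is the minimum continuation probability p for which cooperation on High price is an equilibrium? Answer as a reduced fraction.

Expected continuation weight on next period's payoff is β·p = 2/3·p, which plays the role of the discount factor.
Cooperation requires 2/3·p ≥ (28−24)/(28−8) = 1/5, hence p ≥ 3/10.

3/10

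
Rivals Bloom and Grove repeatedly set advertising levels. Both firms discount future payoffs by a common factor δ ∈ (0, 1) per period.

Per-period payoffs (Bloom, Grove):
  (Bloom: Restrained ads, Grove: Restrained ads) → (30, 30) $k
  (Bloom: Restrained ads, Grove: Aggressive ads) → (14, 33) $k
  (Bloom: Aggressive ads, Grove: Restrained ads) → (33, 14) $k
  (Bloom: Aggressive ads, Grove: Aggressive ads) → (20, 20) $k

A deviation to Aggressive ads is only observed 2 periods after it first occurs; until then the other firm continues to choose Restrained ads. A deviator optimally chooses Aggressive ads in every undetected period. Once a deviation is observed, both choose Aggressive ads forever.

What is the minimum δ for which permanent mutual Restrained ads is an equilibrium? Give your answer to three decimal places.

0.480

Deviating for the 2 undetected periods gains 33−30 = 3 per period over cooperation, then loses 30−20 = 10 per period forever once punishment starts.
Gain: 3(1 + δ + … + δ^1); loss: 10·δ^2/(1−δ).
No profitable deviation ⇔ 3(1−δ^2) ≤ 10·δ^2, i.e. δ^2 ≥ 3/(3+10) = 3/13.
Hence δ ≥ (3/13)^(1/2) ≈ 0.480.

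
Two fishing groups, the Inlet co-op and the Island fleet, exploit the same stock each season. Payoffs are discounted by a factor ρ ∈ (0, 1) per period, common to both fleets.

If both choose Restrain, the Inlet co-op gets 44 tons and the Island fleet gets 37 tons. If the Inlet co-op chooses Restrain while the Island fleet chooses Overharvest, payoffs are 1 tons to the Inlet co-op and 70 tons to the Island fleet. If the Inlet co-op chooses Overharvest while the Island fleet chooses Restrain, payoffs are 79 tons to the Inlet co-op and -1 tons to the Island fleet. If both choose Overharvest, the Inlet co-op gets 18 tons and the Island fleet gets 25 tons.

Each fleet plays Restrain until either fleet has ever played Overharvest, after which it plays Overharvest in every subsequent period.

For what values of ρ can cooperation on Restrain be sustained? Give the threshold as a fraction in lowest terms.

11/15

the Inlet co-op's threshold: (79−44)/(79−18) = 35/61.
the Island fleet's threshold: (70−37)/(70−25) = 11/15.
35/61 < 11/15, so the Island fleet binds and ρ* = 11/15.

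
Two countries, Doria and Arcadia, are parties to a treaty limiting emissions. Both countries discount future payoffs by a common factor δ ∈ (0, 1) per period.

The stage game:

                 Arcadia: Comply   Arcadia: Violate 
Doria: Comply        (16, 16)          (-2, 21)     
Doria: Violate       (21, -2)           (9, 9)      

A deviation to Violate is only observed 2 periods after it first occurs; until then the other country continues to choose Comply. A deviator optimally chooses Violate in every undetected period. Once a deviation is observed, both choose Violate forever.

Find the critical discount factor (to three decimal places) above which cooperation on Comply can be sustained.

0.645

A deviator earns 21 for 2 periods, then 9 forever; cooperating earns 16 forever. Multiplying the IC by (1−δ):
16 ≥ 21(1−δ^2) + 9δ^2, so 12·δ^2 ≥ 5 and δ^2 ≥ 5/12.
δ ≥ (5/12)^(1/2) ≈ 0.645.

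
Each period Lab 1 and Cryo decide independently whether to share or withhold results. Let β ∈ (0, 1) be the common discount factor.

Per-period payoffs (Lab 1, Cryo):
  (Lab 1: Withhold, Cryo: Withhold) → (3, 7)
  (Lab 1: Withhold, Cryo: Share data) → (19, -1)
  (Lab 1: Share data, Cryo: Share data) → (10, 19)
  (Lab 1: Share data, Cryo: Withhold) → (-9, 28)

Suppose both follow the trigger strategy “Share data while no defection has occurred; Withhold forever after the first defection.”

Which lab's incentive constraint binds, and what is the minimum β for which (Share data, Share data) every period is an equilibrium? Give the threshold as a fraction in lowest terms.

Lab 1; β ≥ 9/16

For Lab 1: deviation gain 19−10 = 9, per-period punishment loss 10−3 = 7. IC gives β ≥ 9/16.
For Cryo: gain 9, loss 12 per period, so β ≥ 9/21 = 3/7.
The tighter constraint is Lab 1's, so cooperation needs β ≥ 9/16.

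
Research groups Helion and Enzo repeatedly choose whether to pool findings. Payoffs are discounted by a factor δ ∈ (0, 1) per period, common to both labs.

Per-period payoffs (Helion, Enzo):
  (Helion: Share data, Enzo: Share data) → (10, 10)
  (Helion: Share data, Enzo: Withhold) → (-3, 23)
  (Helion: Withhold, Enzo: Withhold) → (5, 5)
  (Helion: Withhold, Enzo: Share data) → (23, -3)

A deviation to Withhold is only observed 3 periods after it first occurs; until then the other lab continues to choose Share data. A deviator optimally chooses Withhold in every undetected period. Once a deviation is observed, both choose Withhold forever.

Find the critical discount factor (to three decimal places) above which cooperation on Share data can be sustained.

0.897

Deviating for the 3 undetected periods gains 23−10 = 13 per period over cooperation, then loses 10−5 = 5 per period forever once punishment starts.
Gain: 13(1 + δ + … + δ^2); loss: 5·δ^3/(1−δ).
No profitable deviation ⇔ 13(1−δ^3) ≤ 5·δ^3, i.e. δ^3 ≥ 13/(13+5) = 13/18.
Hence δ ≥ (13/18)^(1/3) ≈ 0.897.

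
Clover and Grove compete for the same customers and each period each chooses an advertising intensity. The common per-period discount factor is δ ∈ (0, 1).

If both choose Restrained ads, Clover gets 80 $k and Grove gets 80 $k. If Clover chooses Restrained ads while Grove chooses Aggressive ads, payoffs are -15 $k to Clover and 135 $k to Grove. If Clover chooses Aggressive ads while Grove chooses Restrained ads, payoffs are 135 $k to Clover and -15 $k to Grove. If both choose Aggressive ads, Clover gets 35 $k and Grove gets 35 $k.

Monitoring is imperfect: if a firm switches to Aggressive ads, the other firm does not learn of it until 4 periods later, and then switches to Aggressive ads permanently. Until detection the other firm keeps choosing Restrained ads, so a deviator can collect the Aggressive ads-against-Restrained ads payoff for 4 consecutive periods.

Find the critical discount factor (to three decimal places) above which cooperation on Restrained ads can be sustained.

A deviator earns 135 for 4 periods, then 35 forever; cooperating earns 80 forever. Multiplying the IC by (1−δ):
80 ≥ 135(1−δ^4) + 35δ^4, so 100·δ^4 ≥ 55 and δ^4 ≥ 11/20.
δ ≥ (11/20)^(1/4) ≈ 0.861.

0.861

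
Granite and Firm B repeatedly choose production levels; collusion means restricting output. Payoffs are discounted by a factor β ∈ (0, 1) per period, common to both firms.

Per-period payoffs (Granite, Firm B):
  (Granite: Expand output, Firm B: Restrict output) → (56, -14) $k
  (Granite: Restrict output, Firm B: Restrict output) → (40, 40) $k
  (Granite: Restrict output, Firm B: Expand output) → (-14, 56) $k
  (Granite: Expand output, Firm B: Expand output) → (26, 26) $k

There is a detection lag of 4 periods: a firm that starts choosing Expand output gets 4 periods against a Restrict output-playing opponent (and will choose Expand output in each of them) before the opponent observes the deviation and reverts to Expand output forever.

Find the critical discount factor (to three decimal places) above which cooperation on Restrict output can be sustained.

A deviator earns 56 for 4 periods, then 26 forever; cooperating earns 40 forever. Multiplying the IC by (1−β):
40 ≥ 56(1−β^4) + 26β^4, so 30·β^4 ≥ 16 and β^4 ≥ 8/15.
β ≥ (8/15)^(1/4) ≈ 0.855.

0.855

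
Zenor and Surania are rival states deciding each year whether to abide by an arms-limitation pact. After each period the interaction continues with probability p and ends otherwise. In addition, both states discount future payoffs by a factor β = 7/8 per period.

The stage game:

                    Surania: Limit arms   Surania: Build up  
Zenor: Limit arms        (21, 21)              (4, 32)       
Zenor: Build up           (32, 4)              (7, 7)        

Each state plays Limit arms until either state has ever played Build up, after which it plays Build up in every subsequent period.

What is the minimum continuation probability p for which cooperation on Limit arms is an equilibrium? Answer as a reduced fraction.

88/175

With continuation probability p and discount β, the effective per-period discount factor is βp.
Grim-trigger IC: βp ≥ (32−21)/(32−7) = 11/25.
So p ≥ (11/25)/(7/8) = 88/175.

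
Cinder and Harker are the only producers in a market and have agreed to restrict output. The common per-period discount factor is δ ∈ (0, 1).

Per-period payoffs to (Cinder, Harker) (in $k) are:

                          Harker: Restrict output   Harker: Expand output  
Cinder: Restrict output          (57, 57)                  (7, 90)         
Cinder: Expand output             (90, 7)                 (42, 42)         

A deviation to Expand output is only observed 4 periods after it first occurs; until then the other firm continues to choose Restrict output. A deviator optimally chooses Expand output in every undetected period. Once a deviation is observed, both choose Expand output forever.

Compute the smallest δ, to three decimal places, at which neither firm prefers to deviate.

Deviating for the 4 undetected periods gains 90−57 = 33 per period over cooperation, then loses 57−42 = 15 per period forever once punishment starts.
Gain: 33(1 + δ + … + δ^3); loss: 15·δ^4/(1−δ).
No profitable deviation ⇔ 33(1−δ^4) ≤ 15·δ^4, i.e. δ^4 ≥ 33/(33+15) = 11/16.
Hence δ ≥ (11/16)^(1/4) ≈ 0.911.

0.911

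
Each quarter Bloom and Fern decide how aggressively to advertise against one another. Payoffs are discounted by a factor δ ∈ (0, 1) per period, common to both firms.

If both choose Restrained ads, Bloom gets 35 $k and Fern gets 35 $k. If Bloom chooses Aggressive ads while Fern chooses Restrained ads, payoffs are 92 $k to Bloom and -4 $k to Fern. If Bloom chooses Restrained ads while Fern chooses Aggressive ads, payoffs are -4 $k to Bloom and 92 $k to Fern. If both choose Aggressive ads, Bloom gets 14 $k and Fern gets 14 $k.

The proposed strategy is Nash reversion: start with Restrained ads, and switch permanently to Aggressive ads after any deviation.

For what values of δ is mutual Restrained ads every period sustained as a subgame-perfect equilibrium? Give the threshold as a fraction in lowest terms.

19/26

One-period gain from deviating is 92 − 35 = 57. The loss is 35 − 14 = 21 in every subsequent period, with present value 21·δ/(1−δ).
Deviation is unprofitable when 21·δ/(1−δ) ≥ 57, i.e. δ/(1−δ) ≥ 19/7.
Equivalently δ ≥ 57/(57+21) = 19/26.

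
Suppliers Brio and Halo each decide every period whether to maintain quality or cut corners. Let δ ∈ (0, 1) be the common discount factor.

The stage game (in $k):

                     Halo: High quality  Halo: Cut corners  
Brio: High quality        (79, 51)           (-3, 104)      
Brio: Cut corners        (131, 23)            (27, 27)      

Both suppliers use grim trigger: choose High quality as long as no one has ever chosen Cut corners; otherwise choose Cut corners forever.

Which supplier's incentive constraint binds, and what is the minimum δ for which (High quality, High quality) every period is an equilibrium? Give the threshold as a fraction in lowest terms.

Brio: cooperation gives 79 each period; deviation gives 131 once then 27 forever.
  79/(1−δ) ≥ 131 + 27δ/(1−δ) ⇒ δ ≥ 52/104 = 1/2.
Halo: cooperation gives 51 each period; deviation gives 104 once then 27 forever.
  δ ≥ 53/77.
Both must hold, so the binding constraint is Halo's: δ ≥ 53/77.

Halo; δ ≥ 53/77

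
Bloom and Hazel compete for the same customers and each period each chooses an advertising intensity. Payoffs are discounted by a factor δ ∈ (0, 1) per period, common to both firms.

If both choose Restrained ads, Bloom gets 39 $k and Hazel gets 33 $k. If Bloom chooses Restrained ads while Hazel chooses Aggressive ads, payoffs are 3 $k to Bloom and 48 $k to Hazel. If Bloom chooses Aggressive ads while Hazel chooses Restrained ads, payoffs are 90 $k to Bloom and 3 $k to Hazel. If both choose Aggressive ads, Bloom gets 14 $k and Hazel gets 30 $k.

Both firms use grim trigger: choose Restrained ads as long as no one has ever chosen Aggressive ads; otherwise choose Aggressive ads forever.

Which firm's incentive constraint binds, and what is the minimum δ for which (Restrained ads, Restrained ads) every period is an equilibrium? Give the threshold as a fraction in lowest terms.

Bloom: cooperation gives 39 each period; deviation gives 90 once then 14 forever.
  39/(1−δ) ≥ 90 + 14δ/(1−δ) ⇒ δ ≥ 51/76.
Hazel: cooperation gives 33 each period; deviation gives 48 once then 30 forever.
  δ ≥ 15/18 = 5/6.
Both must hold, so the binding constraint is Hazel's: δ ≥ 5/6.

Hazel; δ ≥ 5/6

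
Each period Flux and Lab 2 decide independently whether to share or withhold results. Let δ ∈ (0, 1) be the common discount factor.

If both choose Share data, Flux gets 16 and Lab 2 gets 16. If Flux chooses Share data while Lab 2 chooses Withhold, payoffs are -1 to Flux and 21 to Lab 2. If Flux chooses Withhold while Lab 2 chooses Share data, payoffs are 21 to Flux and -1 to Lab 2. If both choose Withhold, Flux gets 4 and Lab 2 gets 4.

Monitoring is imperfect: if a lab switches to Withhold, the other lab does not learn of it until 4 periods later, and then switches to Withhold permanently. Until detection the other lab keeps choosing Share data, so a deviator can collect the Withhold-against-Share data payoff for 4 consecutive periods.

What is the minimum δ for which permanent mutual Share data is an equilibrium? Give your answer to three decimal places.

Deviating for the 4 undetected periods gains 21−16 = 5 per period over cooperation, then loses 16−4 = 12 per period forever once punishment starts.
Gain: 5(1 + δ + … + δ^3); loss: 12·δ^4/(1−δ).
No profitable deviation ⇔ 5(1−δ^4) ≤ 12·δ^4, i.e. δ^4 ≥ 5/(5+12) = 5/17.
Hence δ ≥ (5/17)^(1/4) ≈ 0.736.

0.736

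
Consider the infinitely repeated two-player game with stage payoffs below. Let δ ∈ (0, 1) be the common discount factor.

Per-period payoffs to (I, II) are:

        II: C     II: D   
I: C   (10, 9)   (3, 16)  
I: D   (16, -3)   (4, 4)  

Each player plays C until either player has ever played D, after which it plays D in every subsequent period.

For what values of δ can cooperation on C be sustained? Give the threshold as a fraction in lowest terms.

7/12

I: cooperation gives 10 each period; deviation gives 16 once then 4 forever.
  10/(1−δ) ≥ 16 + 4δ/(1−δ) ⇒ δ ≥ 6/12 = 1/2.
II: cooperation gives 9 each period; deviation gives 16 once then 4 forever.
  δ ≥ 7/12.
Both must hold, so the binding constraint is II's: δ ≥ 7/12.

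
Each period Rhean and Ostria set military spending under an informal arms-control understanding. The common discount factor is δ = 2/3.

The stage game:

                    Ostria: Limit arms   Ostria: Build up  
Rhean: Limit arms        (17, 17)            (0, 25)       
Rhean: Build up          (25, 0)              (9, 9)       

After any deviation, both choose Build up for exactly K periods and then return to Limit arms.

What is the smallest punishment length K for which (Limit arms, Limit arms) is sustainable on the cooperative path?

2

IC: δ(1−δ^K)/(1−δ) ≥ (25−17)/(17−9) = 1.
With δ = 2/3: need 1 − δ^K ≥ 1·(1−2/3)/(2/3), i.e. δ^K ≤ 0.5000.
Since (2/3)^1 = 0.6667 and (2/3)^2 = 0.4444, the smallest such K is 2.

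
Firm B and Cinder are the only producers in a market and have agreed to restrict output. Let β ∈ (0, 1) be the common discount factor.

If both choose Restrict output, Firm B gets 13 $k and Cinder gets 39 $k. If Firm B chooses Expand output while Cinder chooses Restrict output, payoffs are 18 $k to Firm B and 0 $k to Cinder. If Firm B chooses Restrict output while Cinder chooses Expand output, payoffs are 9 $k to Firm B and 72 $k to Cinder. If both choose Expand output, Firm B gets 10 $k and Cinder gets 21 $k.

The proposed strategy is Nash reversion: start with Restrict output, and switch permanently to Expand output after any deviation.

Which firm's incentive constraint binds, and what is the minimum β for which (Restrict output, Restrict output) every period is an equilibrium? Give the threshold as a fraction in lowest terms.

Cinder; β ≥ 11/17

Firm B: cooperation gives 13 each period; deviation gives 18 once then 10 forever.
  13/(1−β) ≥ 18 + 10β/(1−β) ⇒ β ≥ 5/8.
Cinder: cooperation gives 39 each period; deviation gives 72 once then 21 forever.
  β ≥ 33/51 = 11/17.
Both must hold, so the binding constraint is Cinder's: β ≥ 11/17.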